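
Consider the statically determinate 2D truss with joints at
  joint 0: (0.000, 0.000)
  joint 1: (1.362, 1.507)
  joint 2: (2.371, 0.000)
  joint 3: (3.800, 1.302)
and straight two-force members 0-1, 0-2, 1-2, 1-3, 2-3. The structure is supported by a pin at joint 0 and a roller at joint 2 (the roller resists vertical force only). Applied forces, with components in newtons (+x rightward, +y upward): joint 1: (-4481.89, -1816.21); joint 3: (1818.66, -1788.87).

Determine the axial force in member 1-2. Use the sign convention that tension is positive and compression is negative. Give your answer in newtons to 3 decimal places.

N=4 nodes, M=5 members, R=3 reactions → 2N=8, M+R=8
member 0 (0-1): L=2.0313, (cx,cy)=(0.6705,0.7419)
member 1 (0-2): L=2.3710, (cx,cy)=(1.0000,0.0000)
member 2 (1-2): L=1.8136, (cx,cy)=(0.5564,-0.8309)
member 3 (1-3): L=2.4466, (cx,cy)=(0.9965,-0.0838)
member 4 (2-3): L=1.9332, (cx,cy)=(0.7392,0.6735)
solve A·x = −loads:
  F[0-1] = -2082.1454 N (compression)
  F[0-2] = -1267.1231 N (compression)
  F[1-2] = -677.0786 N (compression)
  F[1-3] = +3474.6969 N (tension)
  F[2-3] = -2223.8080 N (compression)
  Rx@0 = +2663.2300 N
  Ry@0 = +1544.7379 N
  Ry@2 = +2060.3421 N

-677.079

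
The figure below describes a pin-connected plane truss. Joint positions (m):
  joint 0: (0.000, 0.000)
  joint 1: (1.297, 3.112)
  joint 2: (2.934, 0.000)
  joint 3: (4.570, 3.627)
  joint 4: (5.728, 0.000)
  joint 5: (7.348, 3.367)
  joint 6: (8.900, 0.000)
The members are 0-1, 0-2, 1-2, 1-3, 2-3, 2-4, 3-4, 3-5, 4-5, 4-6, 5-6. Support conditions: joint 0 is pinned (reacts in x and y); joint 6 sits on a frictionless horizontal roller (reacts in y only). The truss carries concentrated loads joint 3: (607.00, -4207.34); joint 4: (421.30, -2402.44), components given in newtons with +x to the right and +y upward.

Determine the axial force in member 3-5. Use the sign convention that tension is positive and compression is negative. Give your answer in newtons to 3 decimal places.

N=7 nodes, M=11 members, R=3 reactions → 2N=14, M+R=14
member 0 (0-1): L=3.3715, (cx,cy)=(0.3847,0.9230)
member 1 (0-2): L=2.9340, (cx,cy)=(1.0000,0.0000)
member 2 (1-2): L=3.5163, (cx,cy)=(0.4655,-0.8850)
member 3 (1-3): L=3.3133, (cx,cy)=(0.9878,0.1554)
member 4 (2-3): L=3.9789, (cx,cy)=(0.4112,0.9116)
member 5 (2-4): L=2.7940, (cx,cy)=(1.0000,0.0000)
member 6 (3-4): L=3.8074, (cx,cy)=(0.3041,-0.9526)
member 7 (3-5): L=2.7901, (cx,cy)=(0.9956,-0.0932)
member 8 (4-5): L=3.7365, (cx,cy)=(0.4336,0.9011)
member 9 (4-6): L=3.1720, (cx,cy)=(1.0000,0.0000)
member 10 (5-6): L=3.7075, (cx,cy)=(0.4186,-0.9082)
solve A·x = −loads:
  F[0-1] = -2877.2398 N (compression)
  F[0-2] = +2135.1731 N (tension)
  F[1-2] = +2589.7011 N (tension)
  F[1-3] = -2340.9530 N (compression)
  F[2-3] = -2514.3135 N (compression)
  F[2-4] = +4374.6093 N (tension)
  F[3-4] = -1278.4885 N (compression)
  F[3-5] = -3580.0388 N (compression)
  F[4-5] = +4017.6152 N (tension)
  F[4-6] = +1822.5593 N (tension)
  F[5-6] = -4353.8006 N (compression)
  Rx@0 = -1028.3000 N
  Ry@0 = +2655.8127 N
  Ry@6 = +3953.9673 N

-3580.039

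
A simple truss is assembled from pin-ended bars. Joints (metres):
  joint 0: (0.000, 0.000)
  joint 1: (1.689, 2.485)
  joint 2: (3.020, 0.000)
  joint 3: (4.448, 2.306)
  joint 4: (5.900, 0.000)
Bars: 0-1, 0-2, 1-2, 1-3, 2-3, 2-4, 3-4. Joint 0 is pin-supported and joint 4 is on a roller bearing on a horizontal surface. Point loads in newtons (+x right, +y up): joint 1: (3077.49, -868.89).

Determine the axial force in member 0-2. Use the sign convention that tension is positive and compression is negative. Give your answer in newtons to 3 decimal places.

2617.997

N=5 nodes, M=7 members, R=3 reactions → 2N=10, M+R=10
member 0 (0-1): L=3.0047, (cx,cy)=(0.5621,0.8271)
member 1 (0-2): L=3.0200, (cx,cy)=(1.0000,0.0000)
member 2 (1-2): L=2.8190, (cx,cy)=(0.4722,-0.8815)
member 3 (1-3): L=2.7648, (cx,cy)=(0.9979,-0.0647)
member 4 (2-3): L=2.7123, (cx,cy)=(0.5265,0.8502)
member 5 (2-4): L=2.8800, (cx,cy)=(1.0000,0.0000)
member 6 (3-4): L=2.7251, (cx,cy)=(0.5328,-0.8462)
solve A·x = −loads:
  F[0-1] = +817.4173 N (tension)
  F[0-2] = +2617.9969 N (tension)
  F[1-2] = -1616.0638 N (compression)
  F[1-3] = -1858.8682 N (compression)
  F[2-3] = +1675.6175 N (tension)
  F[2-4] = +972.7866 N (tension)
  F[3-4] = -1825.6886 N (compression)
  Rx@0 = -3077.4900 N
  Ry@0 = -676.0452 N
  Ry@4 = +1544.9352 N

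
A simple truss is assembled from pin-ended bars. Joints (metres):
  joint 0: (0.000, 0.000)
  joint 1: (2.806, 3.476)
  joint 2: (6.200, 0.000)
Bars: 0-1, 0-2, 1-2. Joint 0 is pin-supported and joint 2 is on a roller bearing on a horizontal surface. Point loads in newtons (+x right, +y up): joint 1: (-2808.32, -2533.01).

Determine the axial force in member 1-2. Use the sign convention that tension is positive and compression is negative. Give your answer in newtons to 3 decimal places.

598.298

N=3 nodes, M=3 members, R=3 reactions → 2N=6, M+R=6
member 0 (0-1): L=4.4672, (cx,cy)=(0.6281,0.7781)
member 1 (0-2): L=6.2000, (cx,cy)=(1.0000,0.0000)
member 2 (1-2): L=4.8582, (cx,cy)=(0.6986,-0.7155)
solve A·x = −loads:
  F[0-1] = -3805.4923 N (compression)
  F[0-2] = -417.9812 N (compression)
  F[1-2] = +598.2980 N (tension)
  Rx@0 = +2808.3200 N
  Ry@0 = +2961.0897 N
  Ry@2 = -428.0797 N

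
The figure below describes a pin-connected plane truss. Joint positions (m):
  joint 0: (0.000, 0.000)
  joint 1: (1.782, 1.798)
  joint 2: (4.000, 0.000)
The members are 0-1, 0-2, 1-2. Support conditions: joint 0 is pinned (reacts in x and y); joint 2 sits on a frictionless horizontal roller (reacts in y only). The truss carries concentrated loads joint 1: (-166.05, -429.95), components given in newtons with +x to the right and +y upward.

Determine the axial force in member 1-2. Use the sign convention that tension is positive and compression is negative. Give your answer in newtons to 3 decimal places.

-185.643

N=3 nodes, M=3 members, R=3 reactions → 2N=6, M+R=6
member 0 (0-1): L=2.5315, (cx,cy)=(0.7039,0.7103)
member 1 (0-2): L=4.0000, (cx,cy)=(1.0000,0.0000)
member 2 (1-2): L=2.8552, (cx,cy)=(0.7768,-0.6297)
solve A·x = −loads:
  F[0-1] = -440.7496 N (compression)
  F[0-2] = +144.2110 N (tension)
  F[1-2] = -185.6426 N (compression)
  Rx@0 = +166.0500 N
  Ry@0 = +313.0468 N
  Ry@2 = +116.9032 N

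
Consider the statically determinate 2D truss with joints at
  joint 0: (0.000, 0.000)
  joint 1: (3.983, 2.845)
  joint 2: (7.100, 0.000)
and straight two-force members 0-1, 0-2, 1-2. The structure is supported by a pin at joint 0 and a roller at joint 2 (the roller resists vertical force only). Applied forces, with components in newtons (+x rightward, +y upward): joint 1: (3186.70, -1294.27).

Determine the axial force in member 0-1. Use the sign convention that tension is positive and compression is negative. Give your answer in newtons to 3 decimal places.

1219.330

N=3 nodes, M=3 members, R=3 reactions → 2N=6, M+R=6
member 0 (0-1): L=4.8947, (cx,cy)=(0.8137,0.5812)
member 1 (0-2): L=7.1000, (cx,cy)=(1.0000,0.0000)
member 2 (1-2): L=4.2202, (cx,cy)=(0.7386,-0.6741)
solve A·x = −loads:
  F[0-1] = +1219.3304 N (tension)
  F[0-2] = +2194.4900 N (tension)
  F[1-2] = -2971.1548 N (compression)
  Rx@0 = -3186.7000 N
  Ry@0 = -708.7214 N
  Ry@2 = +2002.9914 N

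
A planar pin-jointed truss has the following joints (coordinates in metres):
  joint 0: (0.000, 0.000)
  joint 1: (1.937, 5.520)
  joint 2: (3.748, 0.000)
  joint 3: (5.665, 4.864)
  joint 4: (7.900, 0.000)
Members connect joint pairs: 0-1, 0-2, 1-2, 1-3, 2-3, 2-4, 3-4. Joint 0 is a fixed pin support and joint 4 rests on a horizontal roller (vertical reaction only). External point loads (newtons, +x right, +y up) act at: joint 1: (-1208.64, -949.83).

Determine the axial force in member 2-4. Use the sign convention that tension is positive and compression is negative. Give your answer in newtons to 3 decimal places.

-281.043

N=5 nodes, M=7 members, R=3 reactions → 2N=10, M+R=10
member 0 (0-1): L=5.8500, (cx,cy)=(0.3311,0.9436)
member 1 (0-2): L=3.7480, (cx,cy)=(1.0000,0.0000)
member 2 (1-2): L=5.8095, (cx,cy)=(0.3117,-0.9502)
member 3 (1-3): L=3.7853, (cx,cy)=(0.9849,-0.1733)
member 4 (2-3): L=5.2281, (cx,cy)=(0.3667,0.9304)
member 5 (2-4): L=4.1520, (cx,cy)=(1.0000,0.0000)
member 6 (3-4): L=5.3529, (cx,cy)=(0.4175,-0.9087)
solve A·x = −loads:
  F[0-1] = -1654.8043 N (compression)
  F[0-2] = -660.7149 N (compression)
  F[1-2] = +553.2864 N (tension)
  F[1-3] = +495.7393 N (tension)
  F[2-3] = -565.0730 N (compression)
  F[2-4] = -281.0427 N (compression)
  F[3-4] = +673.1088 N (tension)
  Rx@0 = +1208.6400 N
  Ry@0 = +1561.4594 N
  Ry@4 = -611.6294 N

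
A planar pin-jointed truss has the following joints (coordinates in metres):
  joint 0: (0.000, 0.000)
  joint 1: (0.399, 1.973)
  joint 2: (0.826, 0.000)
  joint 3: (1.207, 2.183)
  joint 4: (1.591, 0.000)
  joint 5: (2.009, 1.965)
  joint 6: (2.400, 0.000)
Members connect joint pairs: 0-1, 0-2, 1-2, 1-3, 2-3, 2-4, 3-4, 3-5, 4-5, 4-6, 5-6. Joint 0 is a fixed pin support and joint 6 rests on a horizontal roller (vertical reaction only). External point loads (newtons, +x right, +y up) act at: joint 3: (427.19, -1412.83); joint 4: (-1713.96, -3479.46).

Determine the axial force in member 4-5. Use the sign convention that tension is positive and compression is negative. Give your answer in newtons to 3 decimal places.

N=7 nodes, M=11 members, R=3 reactions → 2N=14, M+R=14
member 0 (0-1): L=2.0129, (cx,cy)=(0.1982,0.9802)
member 1 (0-2): L=0.8260, (cx,cy)=(1.0000,0.0000)
member 2 (1-2): L=2.0187, (cx,cy)=(0.2115,-0.9774)
member 3 (1-3): L=0.8348, (cx,cy)=(0.9678,0.2515)
member 4 (2-3): L=2.2160, (cx,cy)=(0.1719,0.9851)
member 5 (2-4): L=0.7650, (cx,cy)=(1.0000,0.0000)
member 6 (3-4): L=2.2165, (cx,cy)=(0.1732,-0.9849)
member 7 (3-5): L=0.8311, (cx,cy)=(0.9650,-0.2623)
member 8 (4-5): L=2.0090, (cx,cy)=(0.2081,0.9781)
member 9 (4-6): L=0.8090, (cx,cy)=(1.0000,0.0000)
member 10 (5-6): L=2.0035, (cx,cy)=(0.1952,-0.9808)
solve A·x = −loads:
  F[0-1] = -1516.6914 N (compression)
  F[0-2] = -986.1353 N (compression)
  F[1-2] = +1364.3286 N (tension)
  F[1-3] = -608.7993 N (compression)
  F[2-3] = -1353.6143 N (compression)
  F[2-4] = -464.8172 N (compression)
  F[3-4] = +440.7288 N (tension)
  F[3-5] = -1373.5923 N (compression)
  F[4-5] = +3113.5367 N (tension)
  F[4-6] = +677.6722 N (tension)
  F[5-6] = -3472.4605 N (compression)
  Rx@0 = +1286.7700 N
  Ry@0 = +1486.5973 N
  Ry@6 = +3405.6927 N

3113.537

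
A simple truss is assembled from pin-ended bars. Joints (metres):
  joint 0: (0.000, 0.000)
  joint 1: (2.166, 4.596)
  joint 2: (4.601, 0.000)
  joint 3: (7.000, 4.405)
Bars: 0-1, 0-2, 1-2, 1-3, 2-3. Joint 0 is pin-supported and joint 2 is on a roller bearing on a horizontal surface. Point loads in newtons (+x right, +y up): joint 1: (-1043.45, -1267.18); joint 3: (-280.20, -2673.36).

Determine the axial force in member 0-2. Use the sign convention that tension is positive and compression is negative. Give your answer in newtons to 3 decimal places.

-1046.867

N=4 nodes, M=5 members, R=3 reactions → 2N=8, M+R=8
member 0 (0-1): L=5.0808, (cx,cy)=(0.4263,0.9046)
member 1 (0-2): L=4.6010, (cx,cy)=(1.0000,0.0000)
member 2 (1-2): L=5.2012, (cx,cy)=(0.4682,-0.8836)
member 3 (1-3): L=4.8378, (cx,cy)=(0.9992,-0.0395)
member 4 (2-3): L=5.0159, (cx,cy)=(0.4783,0.8782)
solve A·x = −loads:
  F[0-1] = -649.2539 N (compression)
  F[0-2] = -1046.8674 N (compression)
  F[1-2] = -820.8703 N (compression)
  F[1-3] = +1151.8654 N (tension)
  F[2-3] = -2992.3252 N (compression)
  Rx@0 = +1323.6500 N
  Ry@0 = +587.3006 N
  Ry@2 = +3353.2394 N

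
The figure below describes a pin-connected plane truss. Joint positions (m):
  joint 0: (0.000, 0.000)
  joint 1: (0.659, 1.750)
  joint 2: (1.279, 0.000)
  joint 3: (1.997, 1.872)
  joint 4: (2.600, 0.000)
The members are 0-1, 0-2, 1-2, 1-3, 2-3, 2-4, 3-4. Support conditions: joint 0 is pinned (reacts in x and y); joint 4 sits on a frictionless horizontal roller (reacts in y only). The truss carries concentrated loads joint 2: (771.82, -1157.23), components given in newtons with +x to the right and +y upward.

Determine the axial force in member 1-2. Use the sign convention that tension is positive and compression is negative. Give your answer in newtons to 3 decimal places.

583.504

N=5 nodes, M=7 members, R=3 reactions → 2N=10, M+R=10
member 0 (0-1): L=1.8700, (cx,cy)=(0.3524,0.9358)
member 1 (0-2): L=1.2790, (cx,cy)=(1.0000,0.0000)
member 2 (1-2): L=1.8566, (cx,cy)=(0.3339,-0.9426)
member 3 (1-3): L=1.3436, (cx,cy)=(0.9959,0.0908)
member 4 (2-3): L=2.0050, (cx,cy)=(0.3581,0.9337)
member 5 (2-4): L=1.3210, (cx,cy)=(1.0000,0.0000)
member 6 (3-4): L=1.9667, (cx,cy)=(0.3066,-0.9518)
solve A·x = −loads:
  F[0-1] = -628.2686 N (compression)
  F[0-2] = +993.2296 N (tension)
  F[1-2] = +583.5039 N (tension)
  F[1-3] = -417.9958 N (compression)
  F[2-3] = +650.3559 N (tension)
  F[2-4] = +183.3700 N (tension)
  F[3-4] = -598.0726 N (compression)
  Rx@0 = -771.8200 N
  Ry@0 = +587.9619 N
  Ry@4 = +569.2681 N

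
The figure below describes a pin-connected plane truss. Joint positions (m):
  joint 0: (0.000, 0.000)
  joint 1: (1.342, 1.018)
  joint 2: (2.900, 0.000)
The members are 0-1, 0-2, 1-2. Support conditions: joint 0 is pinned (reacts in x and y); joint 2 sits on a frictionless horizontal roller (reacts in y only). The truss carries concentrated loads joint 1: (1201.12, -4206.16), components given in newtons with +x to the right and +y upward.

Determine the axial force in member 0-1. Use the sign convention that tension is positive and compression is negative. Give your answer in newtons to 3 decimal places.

N=3 nodes, M=3 members, R=3 reactions → 2N=6, M+R=6
member 0 (0-1): L=1.6844, (cx,cy)=(0.7967,0.6044)
member 1 (0-2): L=2.9000, (cx,cy)=(1.0000,0.0000)
member 2 (1-2): L=1.8611, (cx,cy)=(0.8371,-0.5470)
solve A·x = −loads:
  F[0-1] = -3041.3779 N (compression)
  F[0-2] = +3624.2192 N (tension)
  F[1-2] = -4329.2871 N (compression)
  Rx@0 = -1201.1200 N
  Ry@0 = +1838.0887 N
  Ry@2 = +2368.0713 N

-3041.378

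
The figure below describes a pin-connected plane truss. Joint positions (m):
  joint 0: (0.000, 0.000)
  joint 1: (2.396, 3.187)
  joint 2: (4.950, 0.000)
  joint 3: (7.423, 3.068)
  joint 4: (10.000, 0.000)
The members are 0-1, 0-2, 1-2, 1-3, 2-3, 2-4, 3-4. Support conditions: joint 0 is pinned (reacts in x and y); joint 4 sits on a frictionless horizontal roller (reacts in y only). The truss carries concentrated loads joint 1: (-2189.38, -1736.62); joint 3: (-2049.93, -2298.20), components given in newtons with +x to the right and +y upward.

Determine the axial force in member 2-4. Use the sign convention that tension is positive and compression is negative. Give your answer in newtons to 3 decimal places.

668.083

N=5 nodes, M=7 members, R=3 reactions → 2N=10, M+R=10
member 0 (0-1): L=3.9872, (cx,cy)=(0.6009,0.7993)
member 1 (0-2): L=4.9500, (cx,cy)=(1.0000,0.0000)
member 2 (1-2): L=4.0841, (cx,cy)=(0.6254,-0.7803)
member 3 (1-3): L=5.0284, (cx,cy)=(0.9997,-0.0237)
member 4 (2-3): L=3.9406, (cx,cy)=(0.6276,0.7786)
member 5 (2-4): L=5.0500, (cx,cy)=(1.0000,0.0000)
member 6 (3-4): L=4.0067, (cx,cy)=(0.6432,-0.7657)
solve A·x = −loads:
  F[0-1] = -4052.8169 N (compression)
  F[0-2] = -1803.8809 N (compression)
  F[1-2] = +1970.7021 N (tension)
  F[1-3] = -1478.8452 N (compression)
  F[2-3] = -1975.2127 N (compression)
  F[2-4] = +668.0831 N (tension)
  F[3-4] = -1038.7276 N (compression)
  Rx@0 = +4239.3100 N
  Ry@0 = +3239.4459 N
  Ry@4 = +795.3741 N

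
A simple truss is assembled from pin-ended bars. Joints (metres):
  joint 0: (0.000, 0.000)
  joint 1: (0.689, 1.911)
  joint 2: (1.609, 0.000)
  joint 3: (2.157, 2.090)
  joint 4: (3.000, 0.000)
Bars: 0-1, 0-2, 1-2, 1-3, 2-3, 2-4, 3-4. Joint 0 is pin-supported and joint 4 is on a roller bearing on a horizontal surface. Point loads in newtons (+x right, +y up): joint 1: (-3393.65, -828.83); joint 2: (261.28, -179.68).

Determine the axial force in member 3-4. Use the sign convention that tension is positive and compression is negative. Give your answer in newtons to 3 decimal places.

N=5 nodes, M=7 members, R=3 reactions → 2N=10, M+R=10
member 0 (0-1): L=2.0314, (cx,cy)=(0.3392,0.9407)
member 1 (0-2): L=1.6090, (cx,cy)=(1.0000,0.0000)
member 2 (1-2): L=2.1209, (cx,cy)=(0.4338,-0.9010)
member 3 (1-3): L=1.4789, (cx,cy)=(0.9926,0.1210)
member 4 (2-3): L=2.1606, (cx,cy)=(0.2536,0.9673)
member 5 (2-4): L=1.3910, (cx,cy)=(1.0000,0.0000)
member 6 (3-4): L=2.2536, (cx,cy)=(0.3741,-0.9274)
solve A·x = −loads:
  F[0-1] = -3065.2366 N (compression)
  F[0-2] = -2092.7256 N (compression)
  F[1-2] = +2454.8823 N (tension)
  F[1-3] = +1298.6919 N (tension)
  F[2-3] = -2100.9192 N (compression)
  F[2-4] = -756.2928 N (compression)
  F[3-4] = +2021.8121 N (tension)
  Rx@0 = +3132.3700 N
  Ry@0 = +2883.5421 N
  Ry@4 = -1875.0321 N

2021.812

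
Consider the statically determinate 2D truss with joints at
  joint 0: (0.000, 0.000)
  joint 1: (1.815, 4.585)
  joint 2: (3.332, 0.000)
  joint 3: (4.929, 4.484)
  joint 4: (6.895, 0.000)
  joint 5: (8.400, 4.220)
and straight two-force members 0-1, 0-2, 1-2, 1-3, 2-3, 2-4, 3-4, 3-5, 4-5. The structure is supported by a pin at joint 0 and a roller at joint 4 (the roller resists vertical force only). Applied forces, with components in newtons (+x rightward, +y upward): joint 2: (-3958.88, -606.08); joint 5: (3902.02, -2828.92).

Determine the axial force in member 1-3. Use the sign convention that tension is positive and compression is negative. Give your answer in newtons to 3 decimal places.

N=6 nodes, M=9 members, R=3 reactions → 2N=12, M+R=12
member 0 (0-1): L=4.9312, (cx,cy)=(0.3681,0.9298)
member 1 (0-2): L=3.3320, (cx,cy)=(1.0000,0.0000)
member 2 (1-2): L=4.8294, (cx,cy)=(0.3141,-0.9494)
member 3 (1-3): L=3.1156, (cx,cy)=(0.9995,-0.0324)
member 4 (2-3): L=4.7599, (cx,cy)=(0.3355,0.9420)
member 5 (2-4): L=3.5630, (cx,cy)=(1.0000,0.0000)
member 6 (3-4): L=4.8961, (cx,cy)=(0.4015,-0.9158)
member 7 (3-5): L=3.4810, (cx,cy)=(0.9971,-0.0758)
member 8 (4-5): L=4.4803, (cx,cy)=(0.3359,0.9419)
solve A·x = −loads:
  F[0-1] = +2895.7545 N (tension)
  F[0-2] = -1122.6909 N (compression)
  F[1-2] = -2903.5872 N (compression)
  F[1-3] = +1978.9310 N (tension)
  F[2-3] = +3569.6100 N (tension)
  F[2-4] = +726.4852 N (tension)
  F[3-4] = -3998.7458 N (compression)
  F[3-5] = +4795.0300 N (tension)
  F[4-5] = -2617.3519 N (compression)
  Rx@0 = +56.8600 N
  Ry@0 = -2692.4708 N
  Ry@4 = +6127.4708 N

1978.931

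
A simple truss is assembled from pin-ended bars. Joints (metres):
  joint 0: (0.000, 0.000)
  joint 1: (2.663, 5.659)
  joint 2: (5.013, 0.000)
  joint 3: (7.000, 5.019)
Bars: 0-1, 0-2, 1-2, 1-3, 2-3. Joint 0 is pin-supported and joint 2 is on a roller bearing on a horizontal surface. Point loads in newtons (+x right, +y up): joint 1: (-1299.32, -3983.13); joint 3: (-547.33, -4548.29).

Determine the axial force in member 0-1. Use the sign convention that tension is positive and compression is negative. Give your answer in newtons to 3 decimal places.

-2297.860

N=4 nodes, M=5 members, R=3 reactions → 2N=8, M+R=8
member 0 (0-1): L=6.2543, (cx,cy)=(0.4258,0.9048)
member 1 (0-2): L=5.0130, (cx,cy)=(1.0000,0.0000)
member 2 (1-2): L=6.1275, (cx,cy)=(0.3835,-0.9235)
member 3 (1-3): L=4.3840, (cx,cy)=(0.9893,-0.1460)
member 4 (2-3): L=5.3980, (cx,cy)=(0.3681,0.9298)
solve A·x = −loads:
  F[0-1] = -2297.8601 N (compression)
  F[0-2] = -868.2457 N (compression)
  F[1-2] = -2250.8247 N (compression)
  F[1-3] = +1196.9626 N (tension)
  F[2-3] = -4703.8199 N (compression)
  Rx@0 = +1846.6500 N
  Ry@0 = +2079.1551 N
  Ry@2 = +6452.2649 N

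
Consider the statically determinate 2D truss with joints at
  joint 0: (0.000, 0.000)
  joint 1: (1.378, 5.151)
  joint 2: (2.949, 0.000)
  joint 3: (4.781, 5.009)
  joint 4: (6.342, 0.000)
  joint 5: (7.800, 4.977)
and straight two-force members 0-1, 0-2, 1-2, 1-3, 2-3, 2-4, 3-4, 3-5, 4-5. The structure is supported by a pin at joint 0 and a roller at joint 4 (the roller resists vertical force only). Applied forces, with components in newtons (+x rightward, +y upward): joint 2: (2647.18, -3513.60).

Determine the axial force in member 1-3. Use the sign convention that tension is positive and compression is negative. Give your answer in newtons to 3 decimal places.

N=6 nodes, M=9 members, R=3 reactions → 2N=12, M+R=12
member 0 (0-1): L=5.3321, (cx,cy)=(0.2584,0.9660)
member 1 (0-2): L=2.9490, (cx,cy)=(1.0000,0.0000)
member 2 (1-2): L=5.3852, (cx,cy)=(0.2917,-0.9565)
member 3 (1-3): L=3.4060, (cx,cy)=(0.9991,-0.0417)
member 4 (2-3): L=5.3335, (cx,cy)=(0.3435,0.9392)
member 5 (2-4): L=3.3930, (cx,cy)=(1.0000,0.0000)
member 6 (3-4): L=5.2466, (cx,cy)=(0.2975,-0.9547)
member 7 (3-5): L=3.0192, (cx,cy)=(0.9999,-0.0106)
member 8 (4-5): L=5.1862, (cx,cy)=(0.2811,0.9597)
solve A·x = −loads:
  F[0-1] = -1945.8963 N (compression)
  F[0-2] = +3150.0638 N (tension)
  F[1-2] = +2012.8316 N (tension)
  F[1-3] = -1091.0219 N (compression)
  F[2-3] = +1691.2202 N (tension)
  F[2-4] = +509.1582 N (tension)
  F[3-4] = -1711.3061 N (compression)
  F[3-5] = +0.0000 N (tension)
  F[4-5] = -0.0000 N (compression)
  Rx@0 = -2647.1800 N
  Ry@0 = +1879.7926 N
  Ry@4 = +1633.8074 N

-1091.022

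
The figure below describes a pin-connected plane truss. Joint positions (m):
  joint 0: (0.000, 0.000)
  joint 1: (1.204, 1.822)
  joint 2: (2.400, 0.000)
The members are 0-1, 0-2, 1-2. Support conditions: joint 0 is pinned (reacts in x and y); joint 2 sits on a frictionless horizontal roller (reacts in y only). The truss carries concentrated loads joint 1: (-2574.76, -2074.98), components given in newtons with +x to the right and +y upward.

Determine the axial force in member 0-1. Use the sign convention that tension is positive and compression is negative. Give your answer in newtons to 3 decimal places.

N=3 nodes, M=3 members, R=3 reactions → 2N=6, M+R=6
member 0 (0-1): L=2.1839, (cx,cy)=(0.5513,0.8343)
member 1 (0-2): L=2.4000, (cx,cy)=(1.0000,0.0000)
member 2 (1-2): L=2.1795, (cx,cy)=(0.5488,-0.8360)
solve A·x = −loads:
  F[0-1] = -3582.2988 N (compression)
  F[0-2] = -599.7879 N (compression)
  F[1-2] = +1092.9943 N (tension)
  Rx@0 = +2574.7600 N
  Ry@0 = +2988.7037 N
  Ry@2 = -913.7237 N

-3582.299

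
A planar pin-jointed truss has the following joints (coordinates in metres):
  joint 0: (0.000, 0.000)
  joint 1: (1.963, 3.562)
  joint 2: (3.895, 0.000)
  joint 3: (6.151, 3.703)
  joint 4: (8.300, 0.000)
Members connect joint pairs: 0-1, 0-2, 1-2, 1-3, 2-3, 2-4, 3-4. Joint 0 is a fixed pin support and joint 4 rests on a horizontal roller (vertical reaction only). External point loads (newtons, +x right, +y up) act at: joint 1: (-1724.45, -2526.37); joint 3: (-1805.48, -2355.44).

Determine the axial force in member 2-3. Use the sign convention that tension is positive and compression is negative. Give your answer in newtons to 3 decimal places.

N=5 nodes, M=7 members, R=3 reactions → 2N=10, M+R=10
member 0 (0-1): L=4.0671, (cx,cy)=(0.4827,0.8758)
member 1 (0-2): L=3.8950, (cx,cy)=(1.0000,0.0000)
member 2 (1-2): L=4.0522, (cx,cy)=(0.4768,-0.8790)
member 3 (1-3): L=4.1904, (cx,cy)=(0.9994,0.0336)
member 4 (2-3): L=4.3361, (cx,cy)=(0.5203,0.8540)
member 5 (2-4): L=4.4050, (cx,cy)=(1.0000,0.0000)
member 6 (3-4): L=4.2814, (cx,cy)=(0.5019,-0.8649)
solve A·x = −loads:
  F[0-1] = -4663.4426 N (compression)
  F[0-2] = -1279.0971 N (compression)
  F[1-2] = +1720.7472 N (tension)
  F[1-3] = -1347.5569 N (compression)
  F[2-3] = -1771.1836 N (compression)
  F[2-4] = +462.8313 N (tension)
  F[3-4] = -922.0881 N (compression)
  Rx@0 = +3529.9300 N
  Ry@0 = +4084.2928 N
  Ry@4 = +797.5172 N

-1771.184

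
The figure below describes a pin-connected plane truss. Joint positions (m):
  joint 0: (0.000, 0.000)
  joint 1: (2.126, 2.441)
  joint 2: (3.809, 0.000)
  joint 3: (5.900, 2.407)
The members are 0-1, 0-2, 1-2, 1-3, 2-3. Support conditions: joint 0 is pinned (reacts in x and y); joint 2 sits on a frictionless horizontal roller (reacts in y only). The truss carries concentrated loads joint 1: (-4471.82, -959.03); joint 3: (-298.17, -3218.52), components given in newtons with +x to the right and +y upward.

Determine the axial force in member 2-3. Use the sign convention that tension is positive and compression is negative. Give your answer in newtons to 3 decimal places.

N=4 nodes, M=5 members, R=3 reactions → 2N=8, M+R=8
member 0 (0-1): L=3.2370, (cx,cy)=(0.6568,0.7541)
member 1 (0-2): L=3.8090, (cx,cy)=(1.0000,0.0000)
member 2 (1-2): L=2.9650, (cx,cy)=(0.5676,-0.8233)
member 3 (1-3): L=3.7742, (cx,cy)=(1.0000,-0.0090)
member 4 (2-3): L=3.1884, (cx,cy)=(0.6558,0.7549)
solve A·x = −loads:
  F[0-1] = -2269.0856 N (compression)
  F[0-2] = -3279.7111 N (compression)
  F[1-2] = +886.3640 N (tension)
  F[1-3] = +2478.5144 N (tension)
  F[2-3] = -4233.7998 N (compression)
  Rx@0 = +4769.9900 N
  Ry@0 = +1711.0869 N
  Ry@2 = +2466.4631 N

-4233.800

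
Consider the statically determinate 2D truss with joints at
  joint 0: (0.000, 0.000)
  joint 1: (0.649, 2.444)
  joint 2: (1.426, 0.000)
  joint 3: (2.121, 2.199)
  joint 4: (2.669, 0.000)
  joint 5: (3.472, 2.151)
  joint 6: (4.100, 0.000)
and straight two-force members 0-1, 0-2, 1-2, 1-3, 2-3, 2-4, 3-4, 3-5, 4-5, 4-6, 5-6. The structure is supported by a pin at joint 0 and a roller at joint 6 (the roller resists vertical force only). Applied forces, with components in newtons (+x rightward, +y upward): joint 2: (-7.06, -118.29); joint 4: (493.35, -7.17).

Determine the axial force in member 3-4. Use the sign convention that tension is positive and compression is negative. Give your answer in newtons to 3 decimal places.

-38.720

N=7 nodes, M=11 members, R=3 reactions → 2N=14, M+R=14
member 0 (0-1): L=2.5287, (cx,cy)=(0.2567,0.9665)
member 1 (0-2): L=1.4260, (cx,cy)=(1.0000,0.0000)
member 2 (1-2): L=2.5645, (cx,cy)=(0.3030,-0.9530)
member 3 (1-3): L=1.4922, (cx,cy)=(0.9864,-0.1642)
member 4 (2-3): L=2.3062, (cx,cy)=(0.3014,0.9535)
member 5 (2-4): L=1.2430, (cx,cy)=(1.0000,0.0000)
member 6 (3-4): L=2.2663, (cx,cy)=(0.2418,-0.9703)
member 7 (3-5): L=1.3519, (cx,cy)=(0.9994,-0.0355)
member 8 (4-5): L=2.2960, (cx,cy)=(0.3497,0.9368)
member 9 (4-6): L=1.4310, (cx,cy)=(1.0000,0.0000)
member 10 (5-6): L=2.2408, (cx,cy)=(0.2803,-0.9599)
solve A·x = −loads:
  F[0-1] = -82.4111 N (compression)
  F[0-2] = +507.4411 N (tension)
  F[1-2] = +92.1492 N (tension)
  F[1-3] = -49.7453 N (compression)
  F[2-3] = +31.9578 N (tension)
  F[2-4] = +532.7895 N (tension)
  F[3-4] = -38.7198 N (compression)
  F[3-5] = -30.0957 N (compression)
  F[4-5] = +47.7567 N (tension)
  F[4-6] = +13.3744 N (tension)
  F[5-6] = -47.7218 N (compression)
  Rx@0 = -486.2900 N
  Ry@0 = +79.6507 N
  Ry@6 = +45.8093 N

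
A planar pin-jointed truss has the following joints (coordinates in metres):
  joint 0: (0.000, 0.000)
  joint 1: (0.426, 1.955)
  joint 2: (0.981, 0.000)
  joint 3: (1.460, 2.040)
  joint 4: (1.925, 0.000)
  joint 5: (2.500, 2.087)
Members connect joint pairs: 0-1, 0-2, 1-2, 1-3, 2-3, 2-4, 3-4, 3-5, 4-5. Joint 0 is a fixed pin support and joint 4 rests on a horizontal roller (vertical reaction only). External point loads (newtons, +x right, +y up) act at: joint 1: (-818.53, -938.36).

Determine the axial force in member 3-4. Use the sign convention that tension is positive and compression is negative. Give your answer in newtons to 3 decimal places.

N=6 nodes, M=9 members, R=3 reactions → 2N=12, M+R=12
member 0 (0-1): L=2.0009, (cx,cy)=(0.2129,0.9771)
member 1 (0-2): L=0.9810, (cx,cy)=(1.0000,0.0000)
member 2 (1-2): L=2.0323, (cx,cy)=(0.2731,-0.9620)
member 3 (1-3): L=1.0375, (cx,cy)=(0.9966,0.0819)
member 4 (2-3): L=2.0955, (cx,cy)=(0.2286,0.9735)
member 5 (2-4): L=0.9440, (cx,cy)=(1.0000,0.0000)
member 6 (3-4): L=2.0923, (cx,cy)=(0.2222,-0.9750)
member 7 (3-5): L=1.0411, (cx,cy)=(0.9990,0.0451)
member 8 (4-5): L=2.1648, (cx,cy)=(0.2656,0.9641)
solve A·x = −loads:
  F[0-1] = -1598.6413 N (compression)
  F[0-2] = -478.1683 N (compression)
  F[1-2] = +673.4169 N (tension)
  F[1-3] = +295.2534 N (tension)
  F[2-3] = -665.4366 N (compression)
  F[2-4] = -142.1506 N (compression)
  F[3-4] = +639.6243 N (tension)
  F[3-5] = -0.0000 N (compression)
  F[4-5] = +0.0000 N (tension)
  Rx@0 = +818.5300 N
  Ry@0 = +1561.9885 N
  Ry@4 = -623.6285 N

639.624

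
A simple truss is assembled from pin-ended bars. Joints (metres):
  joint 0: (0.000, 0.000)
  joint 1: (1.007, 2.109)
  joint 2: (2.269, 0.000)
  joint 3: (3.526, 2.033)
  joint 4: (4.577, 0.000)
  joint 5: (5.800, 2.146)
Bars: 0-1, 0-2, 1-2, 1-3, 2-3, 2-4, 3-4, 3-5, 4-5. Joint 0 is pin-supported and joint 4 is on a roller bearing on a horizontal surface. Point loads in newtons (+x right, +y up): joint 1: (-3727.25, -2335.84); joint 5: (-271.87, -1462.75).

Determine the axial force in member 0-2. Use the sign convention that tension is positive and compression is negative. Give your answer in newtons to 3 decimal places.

N=6 nodes, M=9 members, R=3 reactions → 2N=12, M+R=12
member 0 (0-1): L=2.3371, (cx,cy)=(0.4309,0.9024)
member 1 (0-2): L=2.2690, (cx,cy)=(1.0000,0.0000)
member 2 (1-2): L=2.4577, (cx,cy)=(0.5135,-0.8581)
member 3 (1-3): L=2.5201, (cx,cy)=(0.9995,-0.0302)
member 4 (2-3): L=2.3902, (cx,cy)=(0.5259,0.8506)
member 5 (2-4): L=2.3080, (cx,cy)=(1.0000,0.0000)
member 6 (3-4): L=2.2886, (cx,cy)=(0.4592,-0.8883)
member 7 (3-5): L=2.2768, (cx,cy)=(0.9988,0.0496)
member 8 (4-5): L=2.4700, (cx,cy)=(0.4951,0.8688)
solve A·x = −loads:
  F[0-1] = -3630.2717 N (compression)
  F[0-2] = -2434.9083 N (compression)
  F[1-2] = +1038.3090 N (tension)
  F[1-3] = +1630.6309 N (tension)
  F[2-3] = -1047.5284 N (compression)
  F[2-4] = -1350.8707 N (compression)
  F[3-4] = +1090.6914 N (tension)
  F[3-5] = +578.8329 N (tension)
  F[4-5] = -1716.6796 N (compression)
  Rx@0 = +3999.1200 N
  Ry@0 = +3275.9906 N
  Ry@4 = +522.5994 N

-2434.908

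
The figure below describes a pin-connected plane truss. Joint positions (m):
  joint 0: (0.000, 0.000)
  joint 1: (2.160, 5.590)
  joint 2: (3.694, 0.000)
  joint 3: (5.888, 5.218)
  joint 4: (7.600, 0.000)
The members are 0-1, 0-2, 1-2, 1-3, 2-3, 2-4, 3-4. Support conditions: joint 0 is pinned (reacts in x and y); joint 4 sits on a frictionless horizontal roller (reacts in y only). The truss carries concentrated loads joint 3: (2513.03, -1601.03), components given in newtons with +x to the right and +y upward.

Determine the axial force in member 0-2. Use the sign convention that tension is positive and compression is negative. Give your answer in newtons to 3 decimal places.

1985.688

N=5 nodes, M=7 members, R=3 reactions → 2N=10, M+R=10
member 0 (0-1): L=5.9928, (cx,cy)=(0.3604,0.9328)
member 1 (0-2): L=3.6940, (cx,cy)=(1.0000,0.0000)
member 2 (1-2): L=5.7967, (cx,cy)=(0.2646,-0.9643)
member 3 (1-3): L=3.7465, (cx,cy)=(0.9951,-0.0993)
member 4 (2-3): L=5.6605, (cx,cy)=(0.3876,0.9218)
member 5 (2-4): L=3.9060, (cx,cy)=(1.0000,0.0000)
member 6 (3-4): L=5.4917, (cx,cy)=(0.3117,-0.9502)
solve A·x = −loads:
  F[0-1] = +1463.0808 N (tension)
  F[0-2] = +1985.6884 N (tension)
  F[1-2] = -1511.1399 N (compression)
  F[1-3] = +931.8473 N (tension)
  F[2-3] = +1580.8431 N (tension)
  F[2-4] = +973.0546 N (tension)
  F[3-4] = -3121.3185 N (compression)
  Rx@0 = -2513.0300 N
  Ry@0 = -1364.7404 N
  Ry@4 = +2965.7704 N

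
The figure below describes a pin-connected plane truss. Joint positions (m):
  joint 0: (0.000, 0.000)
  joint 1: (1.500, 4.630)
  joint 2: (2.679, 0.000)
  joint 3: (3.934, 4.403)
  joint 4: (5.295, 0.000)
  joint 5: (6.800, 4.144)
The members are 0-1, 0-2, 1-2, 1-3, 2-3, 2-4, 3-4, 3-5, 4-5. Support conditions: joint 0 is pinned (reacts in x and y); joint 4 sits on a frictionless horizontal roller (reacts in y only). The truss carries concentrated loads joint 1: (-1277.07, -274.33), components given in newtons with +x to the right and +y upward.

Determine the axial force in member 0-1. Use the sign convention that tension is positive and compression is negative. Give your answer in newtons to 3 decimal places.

-1380.501

N=6 nodes, M=9 members, R=3 reactions → 2N=12, M+R=12
member 0 (0-1): L=4.8669, (cx,cy)=(0.3082,0.9513)
member 1 (0-2): L=2.6790, (cx,cy)=(1.0000,0.0000)
member 2 (1-2): L=4.7778, (cx,cy)=(0.2468,-0.9691)
member 3 (1-3): L=2.4446, (cx,cy)=(0.9957,-0.0929)
member 4 (2-3): L=4.5784, (cx,cy)=(0.2741,0.9617)
member 5 (2-4): L=2.6160, (cx,cy)=(1.0000,0.0000)
member 6 (3-4): L=4.6085, (cx,cy)=(0.2953,-0.9554)
member 7 (3-5): L=2.8777, (cx,cy)=(0.9959,-0.0900)
member 8 (4-5): L=4.4088, (cx,cy)=(0.3414,0.9399)
solve A·x = −loads:
  F[0-1] = -1380.5007 N (compression)
  F[0-2] = -851.5953 N (compression)
  F[1-2] = +1014.2558 N (tension)
  F[1-3] = +603.9181 N (tension)
  F[2-3] = -1022.0366 N (compression)
  F[2-4] = -321.1529 N (compression)
  F[3-4] = +1087.4719 N (tension)
  F[3-5] = +0.0000 N (tension)
  F[4-5] = -0.0000 N (compression)
  Rx@0 = +1277.0700 N
  Ry@0 = +1313.2987 N
  Ry@4 = -1038.9687 N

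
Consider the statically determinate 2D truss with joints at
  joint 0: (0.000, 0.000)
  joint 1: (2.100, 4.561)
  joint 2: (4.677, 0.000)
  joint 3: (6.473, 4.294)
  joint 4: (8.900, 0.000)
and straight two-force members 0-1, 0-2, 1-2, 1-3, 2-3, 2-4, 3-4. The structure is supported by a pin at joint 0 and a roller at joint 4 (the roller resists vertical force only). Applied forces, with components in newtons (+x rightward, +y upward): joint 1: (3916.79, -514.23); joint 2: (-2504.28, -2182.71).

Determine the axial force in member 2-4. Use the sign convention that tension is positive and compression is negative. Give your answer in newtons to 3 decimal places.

N=5 nodes, M=7 members, R=3 reactions → 2N=10, M+R=10
member 0 (0-1): L=5.0212, (cx,cy)=(0.4182,0.9083)
member 1 (0-2): L=4.6770, (cx,cy)=(1.0000,0.0000)
member 2 (1-2): L=5.2387, (cx,cy)=(0.4919,-0.8706)
member 3 (1-3): L=4.3811, (cx,cy)=(0.9981,-0.0609)
member 4 (2-3): L=4.6545, (cx,cy)=(0.3859,0.9226)
member 5 (2-4): L=4.2230, (cx,cy)=(1.0000,0.0000)
member 6 (3-4): L=4.9324, (cx,cy)=(0.4921,-0.8706)
solve A·x = −loads:
  F[0-1] = +637.0566 N (tension)
  F[0-2] = +1146.0773 N (tension)
  F[1-2] = -1034.9893 N (compression)
  F[1-3] = -3147.0762 N (compression)
  F[2-3] = +3342.6892 N (tension)
  F[2-4] = +1851.3965 N (tension)
  F[3-4] = -3762.6143 N (compression)
  Rx@0 = -1412.5100 N
  Ry@0 = -578.6664 N
  Ry@4 = +3275.6064 N

1851.397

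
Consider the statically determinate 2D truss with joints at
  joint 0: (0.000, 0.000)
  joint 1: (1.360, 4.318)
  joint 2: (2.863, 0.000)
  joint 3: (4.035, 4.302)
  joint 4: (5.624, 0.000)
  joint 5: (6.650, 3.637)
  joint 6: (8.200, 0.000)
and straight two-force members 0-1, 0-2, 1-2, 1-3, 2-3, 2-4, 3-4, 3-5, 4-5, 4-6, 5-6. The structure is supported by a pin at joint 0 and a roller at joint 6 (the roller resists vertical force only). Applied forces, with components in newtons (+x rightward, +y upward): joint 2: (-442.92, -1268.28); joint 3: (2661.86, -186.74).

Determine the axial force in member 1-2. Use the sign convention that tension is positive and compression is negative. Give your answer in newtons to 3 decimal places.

N=7 nodes, M=11 members, R=3 reactions → 2N=14, M+R=14
member 0 (0-1): L=4.5271, (cx,cy)=(0.3004,0.9538)
member 1 (0-2): L=2.8630, (cx,cy)=(1.0000,0.0000)
member 2 (1-2): L=4.5721, (cx,cy)=(0.3287,-0.9444)
member 3 (1-3): L=2.6750, (cx,cy)=(1.0000,-0.0060)
member 4 (2-3): L=4.4588, (cx,cy)=(0.2629,0.9648)
member 5 (2-4): L=2.7610, (cx,cy)=(1.0000,0.0000)
member 6 (3-4): L=4.5861, (cx,cy)=(0.3465,-0.9381)
member 7 (3-5): L=2.6982, (cx,cy)=(0.9692,-0.2465)
member 8 (4-5): L=3.7789, (cx,cy)=(0.2715,0.9624)
member 9 (4-6): L=2.5760, (cx,cy)=(1.0000,0.0000)
member 10 (5-6): L=3.9535, (cx,cy)=(0.3921,-0.9199)
solve A·x = −loads:
  F[0-1] = +499.2483 N (tension)
  F[0-2] = +2068.9596 N (tension)
  F[1-2] = -506.2140 N (compression)
  F[1-3] = +316.3951 N (tension)
  F[2-3] = +1810.0068 N (tension)
  F[2-4] = +1869.7071 N (tension)
  F[3-4] = -1712.7435 N (compression)
  F[3-5] = -1316.8916 N (compression)
  F[4-5] = +1669.3551 N (tension)
  F[4-6] = +823.0333 N (tension)
  F[5-6] = -2099.2730 N (compression)
  Rx@0 = -2218.9400 N
  Ry@0 = -476.1877 N
  Ry@6 = +1931.2077 N

-506.214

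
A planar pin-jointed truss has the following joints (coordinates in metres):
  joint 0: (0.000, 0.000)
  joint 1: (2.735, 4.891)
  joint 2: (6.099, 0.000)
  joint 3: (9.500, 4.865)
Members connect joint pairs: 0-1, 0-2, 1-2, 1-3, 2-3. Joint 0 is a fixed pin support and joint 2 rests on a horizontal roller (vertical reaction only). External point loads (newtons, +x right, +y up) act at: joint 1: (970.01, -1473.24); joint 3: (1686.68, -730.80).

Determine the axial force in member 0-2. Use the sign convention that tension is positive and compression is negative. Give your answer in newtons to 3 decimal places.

N=4 nodes, M=5 members, R=3 reactions → 2N=8, M+R=8
member 0 (0-1): L=5.6038, (cx,cy)=(0.4881,0.8728)
member 1 (0-2): L=6.0990, (cx,cy)=(1.0000,0.0000)
member 2 (1-2): L=5.9362, (cx,cy)=(0.5667,-0.8239)
member 3 (1-3): L=6.7650, (cx,cy)=(1.0000,-0.0038)
member 4 (2-3): L=5.9359, (cx,cy)=(0.5730,0.8196)
solve A·x = −loads:
  F[0-1] = +1968.6258 N (tension)
  F[0-2] = +1695.8720 N (tension)
  F[1-2] = -3883.7017 N (compression)
  F[1-3] = +2191.6917 N (tension)
  F[2-3] = -881.3901 N (compression)
  Rx@0 = -2656.6900 N
  Ry@0 = -1718.2306 N
  Ry@2 = +3922.2706 N

1695.872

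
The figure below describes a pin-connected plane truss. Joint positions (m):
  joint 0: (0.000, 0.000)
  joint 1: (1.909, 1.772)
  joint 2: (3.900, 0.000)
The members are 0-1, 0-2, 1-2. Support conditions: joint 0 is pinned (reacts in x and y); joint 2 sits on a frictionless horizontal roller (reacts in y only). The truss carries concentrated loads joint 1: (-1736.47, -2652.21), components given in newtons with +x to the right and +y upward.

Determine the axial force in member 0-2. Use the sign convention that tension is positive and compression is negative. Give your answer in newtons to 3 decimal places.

N=3 nodes, M=3 members, R=3 reactions → 2N=6, M+R=6
member 0 (0-1): L=2.6047, (cx,cy)=(0.7329,0.6803)
member 1 (0-2): L=3.9000, (cx,cy)=(1.0000,0.0000)
member 2 (1-2): L=2.6653, (cx,cy)=(0.7470,-0.6648)
solve A·x = −loads:
  F[0-1] = -3149.9478 N (compression)
  F[0-2] = +572.1789 N (tension)
  F[1-2] = -765.9740 N (compression)
  Rx@0 = +1736.4700 N
  Ry@0 = +2142.9679 N
  Ry@2 = +509.2421 N

572.179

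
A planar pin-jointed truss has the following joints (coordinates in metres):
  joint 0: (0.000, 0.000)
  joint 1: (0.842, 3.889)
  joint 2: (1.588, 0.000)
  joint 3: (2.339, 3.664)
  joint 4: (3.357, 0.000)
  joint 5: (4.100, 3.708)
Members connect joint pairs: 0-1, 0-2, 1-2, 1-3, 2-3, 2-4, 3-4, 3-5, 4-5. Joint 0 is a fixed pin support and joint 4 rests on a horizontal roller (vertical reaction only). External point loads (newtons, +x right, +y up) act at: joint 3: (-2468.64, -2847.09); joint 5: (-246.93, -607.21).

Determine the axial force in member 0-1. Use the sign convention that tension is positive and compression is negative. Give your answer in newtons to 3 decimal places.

N=6 nodes, M=9 members, R=3 reactions → 2N=12, M+R=12
member 0 (0-1): L=3.9791, (cx,cy)=(0.2116,0.9774)
member 1 (0-2): L=1.5880, (cx,cy)=(1.0000,0.0000)
member 2 (1-2): L=3.9599, (cx,cy)=(0.1884,-0.9821)
member 3 (1-3): L=1.5138, (cx,cy)=(0.9889,-0.1486)
member 4 (2-3): L=3.7402, (cx,cy)=(0.2008,0.9796)
member 5 (2-4): L=1.7690, (cx,cy)=(1.0000,0.0000)
member 6 (3-4): L=3.8028, (cx,cy)=(0.2677,-0.9635)
member 7 (3-5): L=1.7615, (cx,cy)=(0.9997,0.0250)
member 8 (4-5): L=3.7817, (cx,cy)=(0.1965,0.9805)
solve A·x = −loads:
  F[0-1] = -3781.7630 N (compression)
  F[0-2] = -1915.3288 N (compression)
  F[1-2] = +4001.3458 N (tension)
  F[1-3] = -1571.5035 N (compression)
  F[2-3] = -4011.3973 N (compression)
  F[2-4] = -356.0618 N (compression)
  F[3-4] = +877.9323 N (tension)
  F[3-5] = -125.9283 N (compression)
  F[4-5] = -616.0722 N (compression)
  Rx@0 = +2715.5700 N
  Ry@0 = +3696.1257 N
  Ry@4 = -241.8257 N

-3781.763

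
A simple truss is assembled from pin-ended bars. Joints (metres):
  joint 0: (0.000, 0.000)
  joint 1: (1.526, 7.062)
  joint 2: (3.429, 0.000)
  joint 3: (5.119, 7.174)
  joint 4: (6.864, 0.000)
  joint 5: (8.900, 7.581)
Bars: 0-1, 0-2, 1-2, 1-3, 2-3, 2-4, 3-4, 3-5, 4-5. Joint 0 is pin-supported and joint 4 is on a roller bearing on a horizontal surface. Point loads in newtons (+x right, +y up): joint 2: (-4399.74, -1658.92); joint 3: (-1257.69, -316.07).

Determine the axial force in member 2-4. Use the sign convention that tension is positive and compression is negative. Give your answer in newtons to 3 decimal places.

N=6 nodes, M=9 members, R=3 reactions → 2N=12, M+R=12
member 0 (0-1): L=7.2250, (cx,cy)=(0.2112,0.9774)
member 1 (0-2): L=3.4290, (cx,cy)=(1.0000,0.0000)
member 2 (1-2): L=7.3139, (cx,cy)=(0.2602,-0.9656)
member 3 (1-3): L=3.5947, (cx,cy)=(0.9995,0.0312)
member 4 (2-3): L=7.3704, (cx,cy)=(0.2293,0.9734)
member 5 (2-4): L=3.4350, (cx,cy)=(1.0000,0.0000)
member 6 (3-4): L=7.3832, (cx,cy)=(0.2363,-0.9717)
member 7 (3-5): L=3.8028, (cx,cy)=(0.9943,0.1070)
member 8 (4-5): L=7.8496, (cx,cy)=(0.2594,0.9658)
solve A·x = −loads:
  F[0-1] = -2276.3834 N (compression)
  F[0-2] = -5176.6321 N (compression)
  F[1-2] = +2269.8101 N (tension)
  F[1-3] = -1071.8984 N (compression)
  F[2-3] = -547.2943 N (compression)
  F[2-4] = -60.8194 N (compression)
  F[3-4] = +257.3297 N (tension)
  F[3-5] = +0.0000 N (tension)
  F[4-5] = -0.0000 N (compression)
  Rx@0 = +5657.4300 N
  Ry@0 = +2225.0292 N
  Ry@4 = -250.0392 N

-60.819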